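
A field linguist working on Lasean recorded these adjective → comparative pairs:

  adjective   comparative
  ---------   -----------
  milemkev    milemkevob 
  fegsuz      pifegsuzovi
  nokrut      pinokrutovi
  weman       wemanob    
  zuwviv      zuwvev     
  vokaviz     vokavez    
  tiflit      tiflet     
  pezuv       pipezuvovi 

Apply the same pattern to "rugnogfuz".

pirugnogfuzovi

nokrut and tiflit both end in -t yet inflect differently (pinokrutovi, tiflet), so the final letter is not what conditions the rule; the last vowel is.
"rugnogfuz" has last vowel 'u'. The stems whose last vowel is 'u' (fegsuz → pifegsuzovi, nokrut → pinokrutovi, pezuv → pipezuvovi) add pi- … -ovi around the stem.
So rugnogfuz → pirugnogfuzovi.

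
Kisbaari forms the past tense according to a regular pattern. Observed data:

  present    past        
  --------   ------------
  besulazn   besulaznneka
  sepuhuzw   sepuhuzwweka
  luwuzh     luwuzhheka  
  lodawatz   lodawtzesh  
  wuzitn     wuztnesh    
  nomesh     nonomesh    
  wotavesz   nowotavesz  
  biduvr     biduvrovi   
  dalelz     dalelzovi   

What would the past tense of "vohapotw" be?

besulazn and wuzitn both end in -n yet inflect differently (besulaznneka, wuztnesh), so the final letter is not what conditions the rule; the second-to-last letter is.
"vohapotw" has second-to-last letter 't'. The stems whose second-to-last letter is 't' (lodawatz → lodawtzesh, wuzitn → wuztnesh) delete the last vowel and add -esh.
So vohapotw → vohaptwesh.

vohaptwesh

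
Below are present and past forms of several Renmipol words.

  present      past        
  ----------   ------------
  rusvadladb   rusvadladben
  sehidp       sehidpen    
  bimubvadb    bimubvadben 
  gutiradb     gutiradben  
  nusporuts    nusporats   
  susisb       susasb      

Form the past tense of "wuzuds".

rusvadladb and susisb both end in -b yet inflect differently (rusvadladben, susasb), so the final letter is not what conditions the rule; the second-to-last letter is.
"wuzuds" has second-to-last letter 'd'. The stems whose second-to-last letter is 'd' (rusvadladb → rusvadladben, sehidp → sehidpen, bimubvadb → bimubvadben) add -en.
So wuzuds → wuzudsen.

wuzudsen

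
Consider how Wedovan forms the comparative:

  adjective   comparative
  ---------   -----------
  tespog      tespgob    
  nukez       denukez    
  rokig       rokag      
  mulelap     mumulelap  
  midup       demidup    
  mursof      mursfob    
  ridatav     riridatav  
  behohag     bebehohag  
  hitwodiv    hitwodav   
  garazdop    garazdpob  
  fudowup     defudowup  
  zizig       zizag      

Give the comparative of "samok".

samkob

rokig and tespog both end in -g yet inflect differently (rokag, tespgob), so the final letter is not what conditions the rule; the last vowel is.
"samok" has last vowel 'o'. The stems whose last vowel is 'o' (garazdop → garazdpob, mursof → mursfob, tespog → tespgob) delete the last vowel and add -ob.
So samok → samkob.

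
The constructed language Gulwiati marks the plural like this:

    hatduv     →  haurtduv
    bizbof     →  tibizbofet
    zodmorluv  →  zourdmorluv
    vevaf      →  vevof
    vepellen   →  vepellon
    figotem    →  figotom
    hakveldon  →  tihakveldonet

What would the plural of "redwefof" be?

tiredwefofet

"redwefof" has last vowel 'o'. The stems whose last vowel is 'o' (hakveldon → tihakveldonet, bizbof → tibizbofet) add ti- … -et around the stem.
The other patterns: stems whose last vowel is 'u' insert -ur- after the first vowel; stems whose last vowel is 'a' or 'e' change the last vowel to 'o'.
So redwefof → tiredwefofet.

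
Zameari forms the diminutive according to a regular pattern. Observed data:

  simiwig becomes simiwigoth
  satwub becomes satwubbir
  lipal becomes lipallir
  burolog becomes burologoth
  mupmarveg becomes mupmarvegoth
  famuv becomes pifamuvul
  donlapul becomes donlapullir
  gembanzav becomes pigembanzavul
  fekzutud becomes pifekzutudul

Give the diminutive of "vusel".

vusellir

lipal and gembanzav both have last vowel 'a' yet inflect differently (lipallir, pigembanzavul), so the last vowel is not what conditions the rule; the final letter is.
"vusel" ends in -l. The stems ending in -l (lipal → lipallir, donlapul → donlapullir) double the final consonant and add -ir.
The other patterns: stems ending in -d or -v add pi- … -ul around the stem; stems ending in -g add -oth.
So vusel → vusellir.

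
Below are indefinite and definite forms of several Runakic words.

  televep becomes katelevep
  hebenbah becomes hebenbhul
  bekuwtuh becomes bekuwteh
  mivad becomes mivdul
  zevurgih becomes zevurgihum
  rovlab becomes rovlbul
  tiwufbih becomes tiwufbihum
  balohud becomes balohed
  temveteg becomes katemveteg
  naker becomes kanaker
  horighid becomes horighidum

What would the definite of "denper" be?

"denper" has last vowel 'e'. The stems whose last vowel is 'e' (naker → kanaker, televep → katelevep, temveteg → katemveteg) add the prefix ka-.
The other patterns: stems whose last vowel is 'u' change the last vowel to 'e'; stems whose last vowel is 'i' add -um; stems whose last vowel is 'a' delete the last vowel and add -ul.
So denper → kadenper.

kadenper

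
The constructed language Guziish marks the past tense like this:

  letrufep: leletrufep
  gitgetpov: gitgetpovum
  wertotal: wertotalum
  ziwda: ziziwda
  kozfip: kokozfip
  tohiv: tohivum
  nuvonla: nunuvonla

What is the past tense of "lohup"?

lolohup

tohiv and kozfip both have last vowel 'i' yet inflect differently (tohivum, kokozfip), so the last vowel is not what conditions the rule; the final letter is.
"lohup" ends in -p. The stems ending in -p (letrufep → leletrufep, kozfip → kokozfip) repeat the first consonant+vowel as a prefix.
So lohup → lolohup.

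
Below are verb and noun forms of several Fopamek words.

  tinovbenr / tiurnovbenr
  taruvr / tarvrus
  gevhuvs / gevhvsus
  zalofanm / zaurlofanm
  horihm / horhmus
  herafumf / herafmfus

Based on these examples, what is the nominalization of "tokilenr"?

tinovbenr and taruvr both end in -r yet inflect differently (tiurnovbenr, tarvrus), so the final letter is not what conditions the rule; the second-to-last letter is.
"tokilenr" has second-to-last letter 'n'. The stems whose second-to-last letter is 'n' (tinovbenr → tiurnovbenr, zalofanm → zaurlofanm) insert -ur- after the first vowel.
The other pattern: stems whose second-to-last letter is 'h', 'm' or 'v' delete the last vowel and add -us.
So tokilenr → tourkilenr.

tourkilenr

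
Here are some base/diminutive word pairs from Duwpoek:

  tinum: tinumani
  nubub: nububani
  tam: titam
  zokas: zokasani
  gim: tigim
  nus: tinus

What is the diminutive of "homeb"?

homebani

zokas and nus both end in -s yet inflect differently (zokasani, tinus), so the final letter is not what conditions the rule; the number of vowels is.
"homeb" has 2 vowels. The stems with 2 vowels (tinum → tinumani, nubub → nububani, zokas → zokasani) add -ani.
So homeb → homebani.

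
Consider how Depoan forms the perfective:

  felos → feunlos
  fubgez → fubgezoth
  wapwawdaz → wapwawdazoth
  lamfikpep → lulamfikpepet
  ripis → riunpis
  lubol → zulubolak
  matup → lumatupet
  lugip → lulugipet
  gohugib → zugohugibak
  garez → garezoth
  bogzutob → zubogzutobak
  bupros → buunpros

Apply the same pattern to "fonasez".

garez and lamfikpep both have last vowel 'e' yet inflect differently (garezoth, lulamfikpepet), so the last vowel is not what conditions the rule; the final letter is.
"fonasez" ends in -z. The stems ending in -z (garez → garezoth, wapwawdaz → wapwawdazoth, fubgez → fubgezoth) add -oth.
The other patterns: stems ending in -s insert -un- after the first vowel; stems ending in -p add lu- … -et around the stem; stems ending in -b or -l add zu- … -ak around the stem.
So fonasez → fonasezoth.

fonasezoth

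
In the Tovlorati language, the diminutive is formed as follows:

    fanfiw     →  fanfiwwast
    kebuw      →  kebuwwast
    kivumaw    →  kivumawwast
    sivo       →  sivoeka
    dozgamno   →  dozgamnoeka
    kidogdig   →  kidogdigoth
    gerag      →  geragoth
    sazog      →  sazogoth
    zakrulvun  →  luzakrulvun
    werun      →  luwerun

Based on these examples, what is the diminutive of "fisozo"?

fisozoeka

fanfiw and kidogdig both have last vowel 'i' yet inflect differently (fanfiwwast, kidogdigoth), so the last vowel is not what conditions the rule; the final letter is.
"fisozo" ends in -o. The stems ending in -o (sivo → sivoeka, dozgamno → dozgamnoeka) add -eka.
So fisozo → fisozoeka.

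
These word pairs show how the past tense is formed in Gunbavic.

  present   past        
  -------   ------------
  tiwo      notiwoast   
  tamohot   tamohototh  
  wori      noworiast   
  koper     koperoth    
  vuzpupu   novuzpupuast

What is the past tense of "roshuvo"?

tiwo and tamohot both have last vowel 'o' yet inflect differently (notiwoast, tamohototh), so the last vowel is not what conditions the rule; whether the stem ends in a vowel or a consonant is.
"roshuvo" ends in a vowel. The stems ending in a vowel (wori → noworiast, vuzpupu → novuzpupuast, tiwo → notiwoast) add no- … -ast around the stem.
The other pattern: stems ending in a consonant add -oth.
So roshuvo → noroshuvoast.

noroshuvoast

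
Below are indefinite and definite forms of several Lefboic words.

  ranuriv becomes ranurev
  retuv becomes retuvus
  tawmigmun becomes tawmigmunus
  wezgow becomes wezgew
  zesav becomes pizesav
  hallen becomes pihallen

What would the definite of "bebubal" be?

pibebubal

zesav and retuv both end in -v yet inflect differently (pizesav, retuvus), so the final letter is not what conditions the rule; the last vowel is.
"bebubal" has last vowel 'a'. The one such stem in the data (zesav → pizesav) adds the prefix pi-, so the same rule applies.
So bebubal → pibebubal.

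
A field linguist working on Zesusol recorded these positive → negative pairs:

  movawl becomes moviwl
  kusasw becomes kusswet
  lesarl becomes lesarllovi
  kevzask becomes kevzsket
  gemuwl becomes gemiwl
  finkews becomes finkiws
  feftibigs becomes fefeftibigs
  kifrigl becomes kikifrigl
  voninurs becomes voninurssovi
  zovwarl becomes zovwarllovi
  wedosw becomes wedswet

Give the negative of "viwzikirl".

"viwzikirl" has second-to-last letter 'r'. The stems whose second-to-last letter is 'r' (zovwarl → zovwarllovi, lesarl → lesarllovi, voninurs → voninurssovi) double the final consonant and add -ovi.
So viwzikirl → viwzikirllovi.

viwzikirllovi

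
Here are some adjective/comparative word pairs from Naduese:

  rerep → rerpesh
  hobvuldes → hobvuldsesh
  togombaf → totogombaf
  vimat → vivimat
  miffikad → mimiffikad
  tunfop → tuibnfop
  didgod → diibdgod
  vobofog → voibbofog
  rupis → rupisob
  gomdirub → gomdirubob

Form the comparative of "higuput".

rerep and tunfop both end in -p yet inflect differently (rerpesh, tuibnfop), so the final letter is not what conditions the rule; the last vowel is.
"higuput" has last vowel 'u'. The one such stem in the data (gomdirub → gomdirubob) adds -ob, so the same rule applies.
The other patterns: stems whose last vowel is 'e' delete the last vowel and add -esh; stems whose last vowel is 'a' repeat the first consonant+vowel as a prefix; stems whose last vowel is 'o' insert -ib- after the first vowel.
So higuput → higuputob.

higuputob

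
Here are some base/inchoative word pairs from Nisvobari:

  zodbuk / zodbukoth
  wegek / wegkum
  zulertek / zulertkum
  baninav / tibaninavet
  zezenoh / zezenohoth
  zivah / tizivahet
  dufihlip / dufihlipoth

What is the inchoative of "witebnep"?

witebnpum

zulertek and zodbuk both end in -k yet inflect differently (zulertkum, zodbukoth), so the final letter is not what conditions the rule; the last vowel is.
"witebnep" has last vowel 'e'. The stems whose last vowel is 'e' (zulertek → zulertkum, wegek → wegkum) delete the last vowel and add -um.
The other patterns: stems whose last vowel is 'a' add ti- … -et around the stem; stems whose last vowel is 'i', 'o' or 'u' add -oth.
So witebnep → witebnpum.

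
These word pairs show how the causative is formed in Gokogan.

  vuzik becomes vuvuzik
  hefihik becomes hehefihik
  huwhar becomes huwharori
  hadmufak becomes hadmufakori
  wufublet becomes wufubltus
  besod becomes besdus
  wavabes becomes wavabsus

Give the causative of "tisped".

tispdus

"tisped" has last vowel 'e'. The stems whose last vowel is 'e' (wufublet → wufubltus, wavabes → wavabsus) delete the last vowel and add -us.
So tisped → tispdus.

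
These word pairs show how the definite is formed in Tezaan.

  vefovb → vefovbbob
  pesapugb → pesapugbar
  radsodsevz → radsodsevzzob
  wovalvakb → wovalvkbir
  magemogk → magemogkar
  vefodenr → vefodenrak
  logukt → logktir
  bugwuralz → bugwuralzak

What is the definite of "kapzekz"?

kapzkzir

pesapugb and vefovb both end in -b yet inflect differently (pesapugbar, vefovbbob), so the final letter is not what conditions the rule; the second-to-last letter is.
"kapzekz" has second-to-last letter 'k'. The stems whose second-to-last letter is 'k' (logukt → logktir, wovalvakb → wovalvkbir) delete the last vowel and add -ir.
The other patterns: stems whose second-to-last letter is 'g' add -ar; stems whose second-to-last letter is 'v' double the final consonant and add -ob; stems whose second-to-last letter is 'l' or 'n' add -ak.
So kapzekz → kapzkzir.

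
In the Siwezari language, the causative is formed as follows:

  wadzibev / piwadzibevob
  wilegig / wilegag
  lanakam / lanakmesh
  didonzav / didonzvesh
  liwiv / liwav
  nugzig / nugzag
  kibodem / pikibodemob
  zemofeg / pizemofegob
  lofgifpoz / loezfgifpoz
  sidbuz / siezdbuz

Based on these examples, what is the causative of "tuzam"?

tuzmesh

lanakam and kibodem both end in -m yet inflect differently (lanakmesh, pikibodemob), so the final letter is not what conditions the rule; the last vowel is.
"tuzam" has last vowel 'a'. The stems whose last vowel is 'a' (lanakam → lanakmesh, didonzav → didonzvesh) delete the last vowel and add -esh.
So tuzam → tuzmesh.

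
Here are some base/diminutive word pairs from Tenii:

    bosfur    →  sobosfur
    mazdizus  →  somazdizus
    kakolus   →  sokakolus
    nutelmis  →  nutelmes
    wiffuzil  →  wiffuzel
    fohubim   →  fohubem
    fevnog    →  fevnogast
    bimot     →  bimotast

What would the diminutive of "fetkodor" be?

mazdizus and nutelmis both end in -s yet inflect differently (somazdizus, nutelmes), so the final letter is not what conditions the rule; the last vowel is.
"fetkodor" has last vowel 'o'. The stems whose last vowel is 'o' (fevnog → fevnogast, bimot → bimotast) add -ast.
So fetkodor → fetkodorast.

fetkodorast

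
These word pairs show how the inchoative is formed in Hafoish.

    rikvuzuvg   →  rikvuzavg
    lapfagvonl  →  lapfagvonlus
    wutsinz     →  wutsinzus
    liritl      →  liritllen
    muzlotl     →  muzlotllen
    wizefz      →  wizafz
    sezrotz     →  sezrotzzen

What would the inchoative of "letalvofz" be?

liritl and lapfagvonl both end in -l yet inflect differently (liritllen, lapfagvonlus), so the final letter is not what conditions the rule; the second-to-last letter is.
"letalvofz" has second-to-last letter 'f'. The one such stem in the data (wizefz → wizafz) changes the last vowel to 'a' (as does rikvuzuvg), so the same rule applies.
The other patterns: stems whose second-to-last letter is 't' double the final consonant and add -en; stems whose second-to-last letter is 'n' add -us.
So letalvofz → letalvafz.

letalvafz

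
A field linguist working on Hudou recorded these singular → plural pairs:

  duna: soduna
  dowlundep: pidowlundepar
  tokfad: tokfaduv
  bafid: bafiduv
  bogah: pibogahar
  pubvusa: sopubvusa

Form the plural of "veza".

soveza

duna and tokfad both have last vowel 'a' yet inflect differently (soduna, tokfaduv), so the last vowel is not what conditions the rule; the final letter is.
"veza" ends in -a. The stems ending in -a (duna → soduna, pubvusa → sopubvusa) add the prefix so-.
So veza → soveza.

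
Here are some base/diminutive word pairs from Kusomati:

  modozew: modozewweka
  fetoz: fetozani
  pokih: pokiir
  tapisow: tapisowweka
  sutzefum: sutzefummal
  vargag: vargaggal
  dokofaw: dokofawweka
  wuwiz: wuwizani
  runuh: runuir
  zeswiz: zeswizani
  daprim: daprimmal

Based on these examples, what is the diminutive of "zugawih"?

tapisow and fetoz both have last vowel 'o' yet inflect differently (tapisowweka, fetozani), so the last vowel is not what conditions the rule; the final letter is.
"zugawih" ends in -h. The stems ending in -h (runuh → runuir, pokih → pokiir) drop the final letter and add -ir.
So zugawih → zugawiir.

zugawiir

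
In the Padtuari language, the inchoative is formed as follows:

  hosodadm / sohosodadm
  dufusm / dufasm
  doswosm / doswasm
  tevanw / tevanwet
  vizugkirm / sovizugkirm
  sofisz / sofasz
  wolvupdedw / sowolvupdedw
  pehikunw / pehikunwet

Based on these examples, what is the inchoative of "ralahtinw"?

dufusm and hosodadm both end in -m yet inflect differently (dufasm, sohosodadm), so the final letter is not what conditions the rule; the second-to-last letter is.
"ralahtinw" has second-to-last letter 'n'. The stems whose second-to-last letter is 'n' (tevanw → tevanwet, pehikunw → pehikunwet) add -et.
The other patterns: stems whose second-to-last letter is 's' change the last vowel to 'a'; stems whose second-to-last letter is 'd' or 'r' add the prefix so-.
So ralahtinw → ralahtinwet.

ralahtinwet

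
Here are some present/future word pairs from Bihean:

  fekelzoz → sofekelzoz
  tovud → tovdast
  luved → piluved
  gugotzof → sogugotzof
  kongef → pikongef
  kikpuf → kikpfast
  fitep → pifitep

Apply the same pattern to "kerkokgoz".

sokerkokgoz

"kerkokgoz" has last vowel 'o'. The stems whose last vowel is 'o' (fekelzoz → sofekelzoz, gugotzof → sogugotzof) add the prefix so-.
So kerkokgoz → sokerkokgoz.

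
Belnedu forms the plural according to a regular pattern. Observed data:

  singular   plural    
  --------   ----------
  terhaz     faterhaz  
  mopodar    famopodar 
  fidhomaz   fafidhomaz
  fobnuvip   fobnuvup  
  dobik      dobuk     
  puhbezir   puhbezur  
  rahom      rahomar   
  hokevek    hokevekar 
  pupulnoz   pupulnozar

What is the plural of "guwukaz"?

faguwukaz

mopodar and puhbezir both end in -r yet inflect differently (famopodar, puhbezur), so the final letter is not what conditions the rule; the last vowel is.
"guwukaz" has last vowel 'a'. The stems whose last vowel is 'a' (terhaz → faterhaz, mopodar → famopodar, fidhomaz → fafidhomaz) add the prefix fa-.
The other patterns: stems whose last vowel is 'i' change the last vowel to 'u'; stems whose last vowel is 'e' or 'o' add -ar.
So guwukaz → faguwukaz.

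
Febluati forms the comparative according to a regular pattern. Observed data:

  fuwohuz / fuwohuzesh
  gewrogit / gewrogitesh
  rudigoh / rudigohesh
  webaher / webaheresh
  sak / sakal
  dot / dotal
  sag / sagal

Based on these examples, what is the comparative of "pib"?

gewrogit and dot both end in -t yet inflect differently (gewrogitesh, dotal), so the final letter is not what conditions the rule; the number of vowels is.
"pib" has 1 vowel. The stems with 1 vowel (sak → sakal, dot → dotal, sag → sagal) add -al.
So pib → pibal.

pibal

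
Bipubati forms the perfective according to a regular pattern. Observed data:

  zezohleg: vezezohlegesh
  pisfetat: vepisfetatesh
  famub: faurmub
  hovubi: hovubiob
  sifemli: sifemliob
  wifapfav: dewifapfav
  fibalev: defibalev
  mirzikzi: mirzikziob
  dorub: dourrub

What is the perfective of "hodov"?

dehodov

wifapfav and pisfetat both have last vowel 'a' yet inflect differently (dewifapfav, vepisfetatesh), so the last vowel is not what conditions the rule; the final letter is.
"hodov" ends in -v. The stems ending in -v (fibalev → defibalev, wifapfav → dewifapfav) add the prefix de-.
The other patterns: stems ending in -b insert -ur- after the first vowel; stems ending in -i add -ob; stems ending in -g or -t add ve- … -esh around the stem.
So hodov → dehodov.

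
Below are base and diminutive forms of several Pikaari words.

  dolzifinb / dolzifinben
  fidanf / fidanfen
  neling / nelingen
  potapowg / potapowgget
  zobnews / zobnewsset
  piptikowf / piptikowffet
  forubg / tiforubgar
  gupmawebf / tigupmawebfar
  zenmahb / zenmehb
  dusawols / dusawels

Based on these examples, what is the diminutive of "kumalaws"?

kumalawsset

neling and potapowg both end in -g yet inflect differently (nelingen, potapowgget), so the final letter is not what conditions the rule; the second-to-last letter is.
"kumalaws" has second-to-last letter 'w'. The stems whose second-to-last letter is 'w' (potapowg → potapowgget, zobnews → zobnewsset, piptikowf → piptikowffet) double the final consonant and add -et.
So kumalaws → kumalawsset.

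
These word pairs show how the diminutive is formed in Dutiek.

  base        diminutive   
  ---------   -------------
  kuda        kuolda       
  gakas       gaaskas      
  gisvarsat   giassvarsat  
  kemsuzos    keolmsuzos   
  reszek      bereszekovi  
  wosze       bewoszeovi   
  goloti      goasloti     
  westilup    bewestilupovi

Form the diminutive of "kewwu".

keolwwu

kemsuzos and gakas both end in -s yet inflect differently (keolmsuzos, gaaskas), so the final letter is not what conditions the rule; the first letter is.
"kewwu" begins with k-. The stems beginning with k- (kemsuzos → keolmsuzos, kuda → kuolda) insert -ol- after the first vowel.
The other patterns: stems beginning with g- insert -as- after the first vowel; stems beginning with r- or w- add be- … -ovi around the stem.
So kewwu → keolwwu.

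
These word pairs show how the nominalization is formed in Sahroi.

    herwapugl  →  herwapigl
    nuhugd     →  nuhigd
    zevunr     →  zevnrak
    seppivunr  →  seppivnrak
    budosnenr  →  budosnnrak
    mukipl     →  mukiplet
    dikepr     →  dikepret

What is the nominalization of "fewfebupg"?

"fewfebupg" has second-to-last letter 'p'. The stems whose second-to-last letter is 'p' (mukipl → mukiplet, dikepr → dikepret) add -et.
The other patterns: stems whose second-to-last letter is 'g' change the last vowel to 'i'; stems whose second-to-last letter is 'n' delete the last vowel and add -ak.
So fewfebupg → fewfebupget.

fewfebupget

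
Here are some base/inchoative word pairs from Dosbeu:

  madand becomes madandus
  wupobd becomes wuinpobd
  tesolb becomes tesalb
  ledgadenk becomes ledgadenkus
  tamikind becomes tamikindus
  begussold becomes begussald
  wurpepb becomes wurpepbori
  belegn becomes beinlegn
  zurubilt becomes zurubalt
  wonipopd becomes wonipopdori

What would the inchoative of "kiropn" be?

kiropnori

tamikind and begussold both end in -d yet inflect differently (tamikindus, begussald), so the final letter is not what conditions the rule; the second-to-last letter is.
"kiropn" has second-to-last letter 'p'. The stems whose second-to-last letter is 'p' (wonipopd → wonipopdori, wurpepb → wurpepbori) add -ori.
The other patterns: stems whose second-to-last letter is 'n' add -us; stems whose second-to-last letter is 'l' change the last vowel to 'a'; stems whose second-to-last letter is 'b' or 'g' insert -in- after the first vowel.
So kiropn → kiropnori.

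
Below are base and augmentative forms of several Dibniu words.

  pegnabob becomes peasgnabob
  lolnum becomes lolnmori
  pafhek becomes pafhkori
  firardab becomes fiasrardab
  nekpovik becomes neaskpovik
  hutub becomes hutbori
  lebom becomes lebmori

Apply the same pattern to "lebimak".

leasbimak

pegnabob and hutub both end in -b yet inflect differently (peasgnabob, hutbori), so the final letter is not what conditions the rule; the number of vowels is.
"lebimak" has 3 vowels. The stems with 3 vowels (nekpovik → neaskpovik, pegnabob → peasgnabob, firardab → fiasrardab) insert -as- after the first vowel.
So lebimak → leasbimak.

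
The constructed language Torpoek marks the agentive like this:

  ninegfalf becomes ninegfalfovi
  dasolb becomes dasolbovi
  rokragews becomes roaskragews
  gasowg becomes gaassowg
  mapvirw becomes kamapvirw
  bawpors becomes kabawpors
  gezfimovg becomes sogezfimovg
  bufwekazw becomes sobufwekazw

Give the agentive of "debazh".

sodebazh

rokragews and bawpors both end in -s yet inflect differently (roaskragews, kabawpors), so the final letter is not what conditions the rule; the second-to-last letter is.
"debazh" has second-to-last letter 'z'. The one such stem in the data (bufwekazw → sobufwekazw) adds the prefix so-, so the same rule applies.
The other patterns: stems whose second-to-last letter is 'l' add -ovi; stems whose second-to-last letter is 'w' insert -as- after the first vowel; stems whose second-to-last letter is 'r' add the prefix ka-.
So debazh → sodebazh.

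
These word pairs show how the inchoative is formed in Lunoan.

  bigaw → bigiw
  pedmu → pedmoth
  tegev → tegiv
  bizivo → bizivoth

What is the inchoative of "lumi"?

lumoth

"lumi" ends in a vowel. The stems ending in a vowel (pedmu → pedmoth, bizivo → bizivoth) drop the final letter and add -oth.
So lumi → lumoth.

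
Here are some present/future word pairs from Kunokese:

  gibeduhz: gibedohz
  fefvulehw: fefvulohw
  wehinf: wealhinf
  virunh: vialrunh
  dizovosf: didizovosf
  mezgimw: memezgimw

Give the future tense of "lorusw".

wehinf and dizovosf both end in -f yet inflect differently (wealhinf, didizovosf), so the final letter is not what conditions the rule; the second-to-last letter is.
"lorusw" has second-to-last letter 's'. The one such stem in the data (dizovosf → didizovosf) repeats the first consonant+vowel as a prefix (as does mezgimw), so the same rule applies.
So lorusw → lolorusw.

lolorusw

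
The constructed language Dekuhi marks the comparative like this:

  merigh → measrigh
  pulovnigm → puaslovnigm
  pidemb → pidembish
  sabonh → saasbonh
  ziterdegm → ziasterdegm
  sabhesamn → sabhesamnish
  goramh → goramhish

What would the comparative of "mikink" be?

miaskink

goramh and merigh both end in -h yet inflect differently (goramhish, measrigh), so the final letter is not what conditions the rule; the second-to-last letter is.
"mikink" has second-to-last letter 'n'. The one such stem in the data (sabonh → saasbonh) inserts -as- after the first vowel (as do merigh, ziterdegm), so the same rule applies.
The other pattern: stems whose second-to-last letter is 'm' add -ish.
So mikink → miaskink.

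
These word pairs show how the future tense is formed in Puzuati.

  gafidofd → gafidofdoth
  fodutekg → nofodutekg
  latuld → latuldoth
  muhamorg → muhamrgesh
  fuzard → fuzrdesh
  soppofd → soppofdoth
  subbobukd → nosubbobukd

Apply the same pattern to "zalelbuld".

zalelbuldoth

fodutekg and muhamorg both end in -g yet inflect differently (nofodutekg, muhamrgesh), so the final letter is not what conditions the rule; the second-to-last letter is.
"zalelbuld" has second-to-last letter 'l'. The one such stem in the data (latuld → latuldoth) adds -oth, so the same rule applies.
The other patterns: stems whose second-to-last letter is 'k' add the prefix no-; stems whose second-to-last letter is 'r' delete the last vowel and add -esh.
So zalelbuld → zalelbuldoth.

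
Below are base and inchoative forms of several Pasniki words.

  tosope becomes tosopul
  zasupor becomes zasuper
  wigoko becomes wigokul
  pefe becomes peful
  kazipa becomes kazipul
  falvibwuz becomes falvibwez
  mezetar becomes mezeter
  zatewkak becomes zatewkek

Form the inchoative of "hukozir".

"hukozir" ends in a consonant. The stems ending in a consonant (zatewkak → zatewkek, zasupor → zasuper, mezetar → mezeter) change the last vowel to 'e'.
So hukozir → hukozer.

hukozer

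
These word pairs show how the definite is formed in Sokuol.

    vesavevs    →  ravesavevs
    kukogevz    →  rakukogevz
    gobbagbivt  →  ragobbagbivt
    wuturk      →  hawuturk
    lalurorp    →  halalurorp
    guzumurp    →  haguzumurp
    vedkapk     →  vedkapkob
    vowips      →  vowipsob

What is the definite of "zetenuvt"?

wuturk and vedkapk both end in -k yet inflect differently (hawuturk, vedkapkob), so the final letter is not what conditions the rule; the second-to-last letter is.
"zetenuvt" has second-to-last letter 'v'. The stems whose second-to-last letter is 'v' (vesavevs → ravesavevs, kukogevz → rakukogevz, gobbagbivt → ragobbagbivt) add the prefix ra-.
So zetenuvt → razetenuvt.

razetenuvt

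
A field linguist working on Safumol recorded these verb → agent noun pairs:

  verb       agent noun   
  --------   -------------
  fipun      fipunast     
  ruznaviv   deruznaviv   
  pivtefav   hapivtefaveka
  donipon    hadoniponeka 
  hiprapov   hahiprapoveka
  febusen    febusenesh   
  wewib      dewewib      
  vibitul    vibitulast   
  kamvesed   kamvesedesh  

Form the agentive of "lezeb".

lezebesh

fipun and febusen both end in -n yet inflect differently (fipunast, febusenesh), so the final letter is not what conditions the rule; the last vowel is.
"lezeb" has last vowel 'e'. The stems whose last vowel is 'e' (kamvesed → kamvesedesh, febusen → febusenesh) add -esh.
So lezeb → lezebesh.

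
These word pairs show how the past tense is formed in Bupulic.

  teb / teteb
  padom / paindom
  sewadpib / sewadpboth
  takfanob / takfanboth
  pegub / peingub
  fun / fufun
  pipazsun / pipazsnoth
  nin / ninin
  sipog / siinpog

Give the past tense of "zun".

teb and pegub both end in -b yet inflect differently (teteb, peingub), so the final letter is not what conditions the rule; the number of vowels is.
"zun" has 1 vowel. The stems with 1 vowel (nin → ninin, fun → fufun, teb → teteb) repeat the first consonant+vowel as a prefix.
So zun → zuzun.

zuzun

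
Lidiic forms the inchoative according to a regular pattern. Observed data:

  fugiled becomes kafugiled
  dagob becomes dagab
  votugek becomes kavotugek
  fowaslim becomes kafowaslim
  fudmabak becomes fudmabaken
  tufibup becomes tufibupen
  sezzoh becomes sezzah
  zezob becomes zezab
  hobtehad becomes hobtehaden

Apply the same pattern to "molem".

kamolem

"molem" has last vowel 'e'. The stems whose last vowel is 'e' (votugek → kavotugek, fugiled → kafugiled) add the prefix ka-.
The other patterns: stems whose last vowel is 'a' or 'u' add -en; stems whose last vowel is 'o' change the last vowel to 'a'.
So molem → kamolem.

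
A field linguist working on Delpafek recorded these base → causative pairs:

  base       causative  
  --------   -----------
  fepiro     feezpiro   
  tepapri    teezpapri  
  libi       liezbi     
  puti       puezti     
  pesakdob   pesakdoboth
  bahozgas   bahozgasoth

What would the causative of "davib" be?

daviboth

fepiro and pesakdob both have last vowel 'o' yet inflect differently (feezpiro, pesakdoboth), so the last vowel is not what conditions the rule; the final letter is.
"davib" ends in -b. The one such stem in the data (pesakdob → pesakdoboth) adds -oth, so the same rule applies.
So davib → daviboth.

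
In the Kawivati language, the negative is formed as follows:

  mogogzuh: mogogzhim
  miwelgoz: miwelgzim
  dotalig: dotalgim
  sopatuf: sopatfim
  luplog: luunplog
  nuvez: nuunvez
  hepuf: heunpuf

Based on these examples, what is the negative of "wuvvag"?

dotalig and luplog both end in -g yet inflect differently (dotalgim, luunplog), so the final letter is not what conditions the rule; the number of vowels is.
"wuvvag" has 2 vowels. The stems with 2 vowels (luplog → luunplog, nuvez → nuunvez, hepuf → heunpuf) insert -un- after the first vowel.
So wuvvag → wuunvvag.

wuunvvag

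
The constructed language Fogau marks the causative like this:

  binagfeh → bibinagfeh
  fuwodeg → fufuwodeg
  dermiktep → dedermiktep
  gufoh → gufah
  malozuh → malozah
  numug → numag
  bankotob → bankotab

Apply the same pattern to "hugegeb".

binagfeh and gufoh both end in -h yet inflect differently (bibinagfeh, gufah), so the final letter is not what conditions the rule; the last vowel is.
"hugegeb" has last vowel 'e'. The stems whose last vowel is 'e' (binagfeh → bibinagfeh, fuwodeg → fufuwodeg, dermiktep → dedermiktep) repeat the first consonant+vowel as a prefix.
So hugegeb → huhugegeb.

huhugegeb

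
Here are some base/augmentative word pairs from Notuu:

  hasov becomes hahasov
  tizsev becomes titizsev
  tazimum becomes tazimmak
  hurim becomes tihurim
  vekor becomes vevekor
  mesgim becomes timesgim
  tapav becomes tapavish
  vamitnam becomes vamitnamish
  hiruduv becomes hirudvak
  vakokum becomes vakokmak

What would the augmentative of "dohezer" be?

tazimum and hurim both end in -m yet inflect differently (tazimmak, tihurim), so the final letter is not what conditions the rule; the last vowel is.
"dohezer" has last vowel 'e'. The one such stem in the data (tizsev → titizsev) repeats the first consonant+vowel as a prefix (as do hasov, vekor), so the same rule applies.
So dohezer → dodohezer.

dodohezer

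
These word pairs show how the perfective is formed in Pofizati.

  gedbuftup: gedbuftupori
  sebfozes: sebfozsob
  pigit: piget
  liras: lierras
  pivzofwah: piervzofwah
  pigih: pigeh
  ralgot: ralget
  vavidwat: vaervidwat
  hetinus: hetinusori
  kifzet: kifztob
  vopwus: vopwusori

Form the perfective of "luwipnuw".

luwipnuwori

hetinus and sebfozes both end in -s yet inflect differently (hetinusori, sebfozsob), so the final letter is not what conditions the rule; the last vowel is.
"luwipnuw" has last vowel 'u'. The stems whose last vowel is 'u' (hetinus → hetinusori, gedbuftup → gedbuftupori, vopwus → vopwusori) add -ori.
So luwipnuw → luwipnuwori.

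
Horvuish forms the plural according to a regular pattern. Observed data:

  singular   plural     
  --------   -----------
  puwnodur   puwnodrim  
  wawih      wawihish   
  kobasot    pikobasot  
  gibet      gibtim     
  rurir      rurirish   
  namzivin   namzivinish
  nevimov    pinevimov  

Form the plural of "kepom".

pikepom

kobasot and gibet both end in -t yet inflect differently (pikobasot, gibtim), so the final letter is not what conditions the rule; the last vowel is.
"kepom" has last vowel 'o'. The stems whose last vowel is 'o' (nevimov → pinevimov, kobasot → pikobasot) add the prefix pi-.
So kepom → pikepom.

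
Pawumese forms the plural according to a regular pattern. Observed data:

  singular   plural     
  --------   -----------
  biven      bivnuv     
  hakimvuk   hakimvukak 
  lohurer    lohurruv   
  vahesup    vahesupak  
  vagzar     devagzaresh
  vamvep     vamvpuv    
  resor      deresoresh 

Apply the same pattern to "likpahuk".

vahesup and vamvep both end in -p yet inflect differently (vahesupak, vamvpuv), so the final letter is not what conditions the rule; the last vowel is.
"likpahuk" has last vowel 'u'. The stems whose last vowel is 'u' (hakimvuk → hakimvukak, vahesup → vahesupak) add -ak.
The other patterns: stems whose last vowel is 'e' delete the last vowel and add -uv; stems whose last vowel is 'a' or 'o' add de- … -esh around the stem.
So likpahuk → likpahukak.

likpahukak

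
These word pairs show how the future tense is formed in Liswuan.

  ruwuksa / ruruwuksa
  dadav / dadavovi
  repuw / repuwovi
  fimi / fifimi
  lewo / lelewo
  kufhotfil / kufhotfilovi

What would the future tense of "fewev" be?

fimi and kufhotfil both have last vowel 'i' yet inflect differently (fifimi, kufhotfilovi), so the last vowel is not what conditions the rule; whether the stem ends in a vowel or a consonant is.
"fewev" ends in a consonant. The stems ending in a consonant (kufhotfil → kufhotfilovi, repuw → repuwovi, dadav → dadavovi) add -ovi.
So fewev → fewevovi.

fewevovi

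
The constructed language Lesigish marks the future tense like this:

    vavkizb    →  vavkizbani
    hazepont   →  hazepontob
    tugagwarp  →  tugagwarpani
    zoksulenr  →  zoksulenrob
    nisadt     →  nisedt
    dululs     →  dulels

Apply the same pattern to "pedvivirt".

hazepont and nisadt both end in -t yet inflect differently (hazepontob, nisedt), so the final letter is not what conditions the rule; the second-to-last letter is.
"pedvivirt" has second-to-last letter 'r'. The one such stem in the data (tugagwarp → tugagwarpani) adds -ani, so the same rule applies.
So pedvivirt → pedvivirtani.

pedvivirtani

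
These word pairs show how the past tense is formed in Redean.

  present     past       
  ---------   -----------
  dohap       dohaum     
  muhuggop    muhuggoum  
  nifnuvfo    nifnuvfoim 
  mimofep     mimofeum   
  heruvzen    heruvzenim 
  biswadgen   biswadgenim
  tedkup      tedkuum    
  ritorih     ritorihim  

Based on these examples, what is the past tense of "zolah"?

zolahim

muhuggop and nifnuvfo both have last vowel 'o' yet inflect differently (muhuggoum, nifnuvfoim), so the last vowel is not what conditions the rule; the final letter is.
"zolah" ends in -h. The one such stem in the data (ritorih → ritorihim) adds -im, so the same rule applies.
The other pattern: stems ending in -p drop the final letter and add -um.
So zolah → zolahim.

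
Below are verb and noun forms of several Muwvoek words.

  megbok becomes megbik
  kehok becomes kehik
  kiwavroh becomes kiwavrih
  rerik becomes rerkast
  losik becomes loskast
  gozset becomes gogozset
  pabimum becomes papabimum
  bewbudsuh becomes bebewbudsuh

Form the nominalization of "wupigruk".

megbok and rerik both end in -k yet inflect differently (megbik, rerkast), so the final letter is not what conditions the rule; the last vowel is.
"wupigruk" has last vowel 'u'. The stems whose last vowel is 'u' (pabimum → papabimum, bewbudsuh → bebewbudsuh) repeat the first consonant+vowel as a prefix.
So wupigruk → wuwupigruk.

wuwupigruk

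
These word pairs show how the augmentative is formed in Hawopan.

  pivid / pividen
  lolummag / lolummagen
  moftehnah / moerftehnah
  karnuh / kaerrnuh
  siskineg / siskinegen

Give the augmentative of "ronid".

roniden

"ronid" ends in -d. The one such stem in the data (pivid → pividen) adds -en, so the same rule applies.
The other pattern: stems ending in -h insert -er- after the first vowel.
So ronid → roniden.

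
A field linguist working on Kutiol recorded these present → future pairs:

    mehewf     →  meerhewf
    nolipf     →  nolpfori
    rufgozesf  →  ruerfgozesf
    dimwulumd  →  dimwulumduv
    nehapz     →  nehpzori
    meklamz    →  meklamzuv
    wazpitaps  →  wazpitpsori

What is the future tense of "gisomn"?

gisomnuv

meklamz and nehapz both end in -z yet inflect differently (meklamzuv, nehpzori), so the final letter is not what conditions the rule; the second-to-last letter is.
"gisomn" has second-to-last letter 'm'. The stems whose second-to-last letter is 'm' (dimwulumd → dimwulumduv, meklamz → meklamzuv) add -uv.
So gisomn → gisomnuv.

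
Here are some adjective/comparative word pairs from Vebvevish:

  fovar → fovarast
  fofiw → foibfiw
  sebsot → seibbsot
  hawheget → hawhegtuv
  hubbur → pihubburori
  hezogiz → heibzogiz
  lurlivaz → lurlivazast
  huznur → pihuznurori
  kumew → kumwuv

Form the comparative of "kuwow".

kuibwow

fovar and huznur both end in -r yet inflect differently (fovarast, pihuznurori), so the final letter is not what conditions the rule; the last vowel is.
"kuwow" has last vowel 'o'. The one such stem in the data (sebsot → seibbsot) inserts -ib- after the first vowel (as do fofiw, hezogiz), so the same rule applies.
The other patterns: stems whose last vowel is 'e' delete the last vowel and add -uv; stems whose last vowel is 'a' add -ast; stems whose last vowel is 'u' add pi- … -ori around the stem.
So kuwow → kuibwow.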